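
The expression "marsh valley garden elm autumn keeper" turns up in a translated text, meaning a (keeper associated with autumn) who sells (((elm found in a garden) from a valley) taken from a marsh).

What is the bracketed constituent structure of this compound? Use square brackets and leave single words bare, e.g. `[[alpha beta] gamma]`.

[[marsh [valley [garden elm]]] [autumn keeper]]

Overall it is a kind of keeper (specifically "autumn keeper"); the modifier is "marsh valley garden elm".
Inside "marsh valley garden elm": head "elm" (specifically "valley garden elm"), modifier "marsh".
Inside "valley garden elm": head "elm" (specifically "garden elm"), modifier "valley".
Inside "garden elm": head "elm", modifier "garden".
Inside "autumn keeper": head "keeper", modifier "autumn".
Assembled: [[marsh [valley [garden elm]]] [autumn keeper]].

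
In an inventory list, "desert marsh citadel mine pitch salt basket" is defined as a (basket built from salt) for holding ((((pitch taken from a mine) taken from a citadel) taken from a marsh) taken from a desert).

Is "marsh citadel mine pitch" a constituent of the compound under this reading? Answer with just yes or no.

The paraphrase groups the words so that "marsh citadel mine pitch" is one unit: it corresponds to a single parenthesized sub-phrase.
The full structure is [[desert [marsh [citadel [mine pitch]]]] [salt basket]], in which [marsh citadel mine pitch] is a constituent.

yes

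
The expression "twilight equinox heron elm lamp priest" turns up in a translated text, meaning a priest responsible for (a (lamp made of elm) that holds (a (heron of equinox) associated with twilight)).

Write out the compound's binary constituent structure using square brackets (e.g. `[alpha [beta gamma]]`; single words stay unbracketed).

The outermost head in the paraphrase is "priest", modified by "twilight equinox heron elm lamp".
Inside "twilight equinox heron elm lamp": head "lamp" (specifically "elm lamp"), modifier "twilight equinox heron".
Inside "twilight equinox heron": head "heron" (specifically "equinox heron"), modifier "twilight".
Inside "equinox heron": head "heron", modifier "equinox".
Inside "elm lamp": head "lamp", modifier "elm".
Putting it together: [[[twilight [equinox heron]] [elm lamp]] priest].

[[[twilight [equinox heron]] [elm lamp]] priest]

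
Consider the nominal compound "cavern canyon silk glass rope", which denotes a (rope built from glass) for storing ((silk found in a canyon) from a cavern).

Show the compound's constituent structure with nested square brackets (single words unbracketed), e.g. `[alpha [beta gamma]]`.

[[cavern [canyon silk]] [glass rope]]

Overall it is a kind of rope (specifically "glass rope"); the modifier is "cavern canyon silk".
Within "cavern canyon silk", the head is "silk" (specifically "canyon silk") and the modifier is "cavern".
Within "canyon silk", the head is "silk" and the modifier is "canyon".
Within "glass rope", the head is "rope" and the modifier is "glass".
Putting it together: [[cavern [canyon silk]] [glass rope]].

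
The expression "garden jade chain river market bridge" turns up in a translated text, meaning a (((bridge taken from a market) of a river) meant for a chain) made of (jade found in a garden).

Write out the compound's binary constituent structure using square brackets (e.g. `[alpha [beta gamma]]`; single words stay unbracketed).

Overall it is a kind of bridge (specifically "chain river market bridge"); the modifier is "garden jade".
Inside "garden jade": head "jade", modifier "garden".
Inside "chain river market bridge": head "bridge" (specifically "river market bridge"), modifier "chain".
Inside "river market bridge": head "bridge" (specifically "market bridge"), modifier "river".
Inside "market bridge": head "bridge", modifier "market".
Putting it together: [[garden jade] [chain [river [market bridge]]]].

[[garden jade] [chain [river [market bridge]]]]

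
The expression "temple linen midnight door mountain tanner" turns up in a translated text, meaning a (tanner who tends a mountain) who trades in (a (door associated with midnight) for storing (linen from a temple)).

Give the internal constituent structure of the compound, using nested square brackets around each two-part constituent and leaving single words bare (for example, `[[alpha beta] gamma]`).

The outermost head in the paraphrase is "tanner" (specifically "mountain tanner"), modified by "temple linen midnight door".
Within "temple linen midnight door", the head is "door" (specifically "midnight door") and the modifier is "temple linen".
Within "temple linen", the head is "linen" and the modifier is "temple".
Within "midnight door", the head is "door" and the modifier is "midnight".
Within "mountain tanner", the head is "tanner" and the modifier is "mountain".
Putting it together: [[[temple linen] [midnight door]] [mountain tanner]].

[[[temple linen] [midnight door]] [mountain tanner]]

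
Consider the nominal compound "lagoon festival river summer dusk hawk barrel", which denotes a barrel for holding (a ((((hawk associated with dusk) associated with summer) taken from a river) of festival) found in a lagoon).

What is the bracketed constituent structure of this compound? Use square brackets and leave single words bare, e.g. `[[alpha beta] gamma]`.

[[lagoon [festival [river [summer [dusk hawk]]]]] barrel]

The outermost head in the paraphrase is "barrel", modified by "lagoon festival river summer dusk hawk".
Within "lagoon festival river summer dusk hawk", the head is "hawk" (specifically "festival river summer dusk hawk") and the modifier is "lagoon".
Within "festival river summer dusk hawk", the head is "hawk" (specifically "river summer dusk hawk") and the modifier is "festival".
Within "river summer dusk hawk", the head is "hawk" (specifically "summer dusk hawk") and the modifier is "river".
Within "summer dusk hawk", the head is "hawk" (specifically "dusk hawk") and the modifier is "summer".
Within "dusk hawk", the head is "hawk" and the modifier is "dusk".
Assembled: [[lagoon [festival [river [summer [dusk hawk]]]]] barrel].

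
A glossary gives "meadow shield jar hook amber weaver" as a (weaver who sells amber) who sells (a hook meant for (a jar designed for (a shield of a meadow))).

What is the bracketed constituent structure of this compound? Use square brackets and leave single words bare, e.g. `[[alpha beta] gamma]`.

Whole compound: head "weaver" (specifically "amber weaver"), modifier "meadow shield jar hook".
Within "meadow shield jar hook", the head is "hook" and the modifier is "meadow shield jar".
Within "meadow shield jar", the head is "jar" and the modifier is "meadow shield".
Within "meadow shield", the head is "shield" and the modifier is "meadow".
Within "amber weaver", the head is "weaver" and the modifier is "amber".
So the structure is [[[[meadow shield] jar] hook] [amber weaver]].

[[[[meadow shield] jar] hook] [amber weaver]]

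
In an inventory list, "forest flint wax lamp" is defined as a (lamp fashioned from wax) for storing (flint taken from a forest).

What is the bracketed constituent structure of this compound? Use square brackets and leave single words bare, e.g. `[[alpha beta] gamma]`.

[[forest flint] [wax lamp]]

Overall it is a kind of lamp (specifically "wax lamp"); the modifier is "forest flint".
Inside "forest flint": head "flint", modifier "forest".
Inside "wax lamp": head "lamp", modifier "wax".
Putting it together: [[forest flint] [wax lamp]].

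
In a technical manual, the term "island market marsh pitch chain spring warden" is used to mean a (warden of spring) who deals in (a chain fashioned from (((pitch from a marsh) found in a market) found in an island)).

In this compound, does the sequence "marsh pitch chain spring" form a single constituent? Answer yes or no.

The top-level split is [island market marsh pitch chain] [spring warden]; the full structure is [[[island [market [marsh pitch]]] chain] [spring warden]].
"marsh pitch chain spring" straddles a constituent boundary, so it is not a single unit.

no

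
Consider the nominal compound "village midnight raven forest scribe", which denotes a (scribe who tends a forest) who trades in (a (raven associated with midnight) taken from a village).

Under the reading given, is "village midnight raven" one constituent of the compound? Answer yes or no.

yes

The paraphrase groups the words so that "village midnight raven" is one unit: it corresponds to a single parenthesized sub-phrase.
The full structure is [[village [midnight raven]] [forest scribe]], in which [village midnight raven] is a constituent.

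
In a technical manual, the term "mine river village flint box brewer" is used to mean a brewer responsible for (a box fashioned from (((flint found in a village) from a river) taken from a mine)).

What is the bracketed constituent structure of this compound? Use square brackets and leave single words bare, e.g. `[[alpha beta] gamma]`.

[[[mine [river [village flint]]] box] brewer]

Overall it is a kind of brewer; the modifier is "mine river village flint box".
Within "mine river village flint box", the head is "box" and the modifier is "mine river village flint".
Within "mine river village flint", the head is "flint" (specifically "river village flint") and the modifier is "mine".
Within "river village flint", the head is "flint" (specifically "village flint") and the modifier is "river".
Within "village flint", the head is "flint" and the modifier is "village".
Putting it together: [[[mine [river [village flint]]] box] brewer].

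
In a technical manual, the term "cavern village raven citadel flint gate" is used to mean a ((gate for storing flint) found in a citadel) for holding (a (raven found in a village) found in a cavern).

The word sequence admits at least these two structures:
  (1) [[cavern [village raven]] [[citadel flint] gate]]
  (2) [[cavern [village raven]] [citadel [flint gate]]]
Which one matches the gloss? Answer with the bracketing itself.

The paraphrase's head is the "gate" part ("citadel flint gate"); its modifier is "cavern village raven".
That top-level split, carried through the inner groups, gives [[cavern [village raven]] [citadel [flint gate]]].

[[cavern [village raven]] [citadel [flint gate]]]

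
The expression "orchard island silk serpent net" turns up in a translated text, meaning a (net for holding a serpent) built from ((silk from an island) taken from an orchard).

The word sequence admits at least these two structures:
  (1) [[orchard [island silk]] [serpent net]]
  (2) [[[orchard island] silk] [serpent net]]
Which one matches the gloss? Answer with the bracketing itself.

[[orchard [island silk]] [serpent net]]

The paraphrase's head is the "net" part ("serpent net"); its modifier is "orchard island silk".
That top-level split, carried through the inner groups, gives [[orchard [island silk]] [serpent net]].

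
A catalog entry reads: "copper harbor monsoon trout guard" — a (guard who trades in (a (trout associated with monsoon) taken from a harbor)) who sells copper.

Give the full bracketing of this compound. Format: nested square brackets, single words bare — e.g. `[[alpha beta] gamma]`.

Whole compound: head "guard" (specifically "harbor monsoon trout guard"), modifier "copper".
Inside "harbor monsoon trout guard": head "guard", modifier "harbor monsoon trout".
Inside "harbor monsoon trout": head "trout" (specifically "monsoon trout"), modifier "harbor".
Inside "monsoon trout": head "trout", modifier "monsoon".
Assembled: [copper [[harbor [monsoon trout]] guard]].

[copper [[harbor [monsoon trout]] guard]]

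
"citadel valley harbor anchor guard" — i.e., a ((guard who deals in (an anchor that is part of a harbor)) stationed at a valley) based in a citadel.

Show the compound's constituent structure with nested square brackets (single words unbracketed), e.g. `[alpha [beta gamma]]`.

[citadel [valley [[harbor anchor] guard]]]

At the top level: head "guard" (specifically "valley harbor anchor guard"); modifier "citadel".
Within "valley harbor anchor guard", the head is "guard" (specifically "harbor anchor guard") and the modifier is "valley".
Within "harbor anchor guard", the head is "guard" and the modifier is "harbor anchor".
Within "harbor anchor", the head is "anchor" and the modifier is "harbor".
So the structure is [citadel [valley [[harbor anchor] guard]]].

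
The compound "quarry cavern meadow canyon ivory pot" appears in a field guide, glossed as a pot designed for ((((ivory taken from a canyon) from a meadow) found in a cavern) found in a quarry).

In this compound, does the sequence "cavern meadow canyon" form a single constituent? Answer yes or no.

no

The top-level split is [quarry cavern meadow canyon ivory] [pot]; the full structure is [[quarry [cavern [meadow [canyon ivory]]]] pot].
"cavern meadow canyon" straddles a constituent boundary, so it is not a single unit.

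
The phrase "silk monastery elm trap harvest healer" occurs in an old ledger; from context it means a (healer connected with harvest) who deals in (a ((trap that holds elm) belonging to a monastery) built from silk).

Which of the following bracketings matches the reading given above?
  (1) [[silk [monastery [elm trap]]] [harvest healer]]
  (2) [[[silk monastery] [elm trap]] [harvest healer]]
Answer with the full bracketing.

[[silk [monastery [elm trap]]] [harvest healer]]

The paraphrase's head is the "healer" part ("harvest healer"); its modifier is "silk monastery elm trap".
That top-level split, carried through the inner groups, gives [[silk [monastery [elm trap]]] [harvest healer]].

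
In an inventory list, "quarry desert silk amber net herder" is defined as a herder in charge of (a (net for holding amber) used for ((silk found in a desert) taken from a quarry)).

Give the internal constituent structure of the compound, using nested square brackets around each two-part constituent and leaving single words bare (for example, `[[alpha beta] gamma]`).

At the top level: head "herder"; modifier "quarry desert silk amber net".
Within "quarry desert silk amber net", the head is "net" (specifically "amber net") and the modifier is "quarry desert silk".
Within "quarry desert silk", the head is "silk" (specifically "desert silk") and the modifier is "quarry".
Within "desert silk", the head is "silk" and the modifier is "desert".
Within "amber net", the head is "net" and the modifier is "amber".
Putting it together: [[[quarry [desert silk]] [amber net]] herder].

[[[quarry [desert silk]] [amber net]] herder]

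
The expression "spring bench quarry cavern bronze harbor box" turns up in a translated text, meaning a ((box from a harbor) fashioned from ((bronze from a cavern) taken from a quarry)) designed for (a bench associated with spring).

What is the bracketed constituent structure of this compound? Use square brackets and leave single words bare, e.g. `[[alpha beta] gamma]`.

At the top level: head "box" (specifically "quarry cavern bronze harbor box"); modifier "spring bench".
"spring bench" → head "bench", modifier "spring".
"quarry cavern bronze harbor box" → head "box" (specifically "harbor box"), modifier "quarry cavern bronze".
"quarry cavern bronze" → head "bronze" (specifically "cavern bronze"), modifier "quarry".
"cavern bronze" → head "bronze", modifier "cavern".
"harbor box" → head "box", modifier "harbor".
Putting it together: [[spring bench] [[quarry [cavern bronze]] [harbor box]]].

[[spring bench] [[quarry [cavern bronze]] [harbor box]]]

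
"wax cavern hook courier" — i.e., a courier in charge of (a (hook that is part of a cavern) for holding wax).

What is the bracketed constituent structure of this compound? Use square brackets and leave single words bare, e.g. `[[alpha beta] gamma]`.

[[wax [cavern hook]] courier]

Whole compound: head "courier", modifier "wax cavern hook".
"wax cavern hook" → head "hook" (specifically "cavern hook"), modifier "wax".
"cavern hook" → head "hook", modifier "cavern".
Putting it together: [[wax [cavern hook]] courier].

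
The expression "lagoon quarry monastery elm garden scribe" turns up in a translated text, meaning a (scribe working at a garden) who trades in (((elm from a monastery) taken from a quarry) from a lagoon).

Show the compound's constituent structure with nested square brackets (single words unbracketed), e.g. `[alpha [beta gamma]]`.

[[lagoon [quarry [monastery elm]]] [garden scribe]]

Whole compound: head "scribe" (specifically "garden scribe"), modifier "lagoon quarry monastery elm".
Within "lagoon quarry monastery elm", the head is "elm" (specifically "quarry monastery elm") and the modifier is "lagoon".
Within "quarry monastery elm", the head is "elm" (specifically "monastery elm") and the modifier is "quarry".
Within "monastery elm", the head is "elm" and the modifier is "monastery".
Within "garden scribe", the head is "scribe" and the modifier is "garden".
So the structure is [[lagoon [quarry [monastery elm]]] [garden scribe]].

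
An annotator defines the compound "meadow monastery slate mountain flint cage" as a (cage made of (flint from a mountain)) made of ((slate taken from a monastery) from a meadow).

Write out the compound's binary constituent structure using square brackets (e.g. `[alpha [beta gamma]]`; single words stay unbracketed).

[[meadow [monastery slate]] [[mountain flint] cage]]

At the top level: head "cage" (specifically "mountain flint cage"); modifier "meadow monastery slate".
Inside "meadow monastery slate": head "slate" (specifically "monastery slate"), modifier "meadow".
Inside "monastery slate": head "slate", modifier "monastery".
Inside "mountain flint cage": head "cage", modifier "mountain flint".
Inside "mountain flint": head "flint", modifier "mountain".
Putting it together: [[meadow [monastery slate]] [[mountain flint] cage]].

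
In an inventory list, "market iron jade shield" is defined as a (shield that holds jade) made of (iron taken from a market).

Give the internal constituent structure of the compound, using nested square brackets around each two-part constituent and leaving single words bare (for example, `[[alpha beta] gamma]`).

[[market iron] [jade shield]]

Whole compound: head "shield" (specifically "jade shield"), modifier "market iron".
Within "market iron", the head is "iron" and the modifier is "market".
Within "jade shield", the head is "shield" and the modifier is "jade".
Assembled: [[market iron] [jade shield]].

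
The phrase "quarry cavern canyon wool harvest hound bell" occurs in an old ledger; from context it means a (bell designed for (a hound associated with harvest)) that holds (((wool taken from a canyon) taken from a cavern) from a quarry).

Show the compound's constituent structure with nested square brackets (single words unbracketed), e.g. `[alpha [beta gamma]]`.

At the top level: head "bell" (specifically "harvest hound bell"); modifier "quarry cavern canyon wool".
Within "quarry cavern canyon wool", the head is "wool" (specifically "cavern canyon wool") and the modifier is "quarry".
Within "cavern canyon wool", the head is "wool" (specifically "canyon wool") and the modifier is "cavern".
Within "canyon wool", the head is "wool" and the modifier is "canyon".
Within "harvest hound bell", the head is "bell" and the modifier is "harvest hound".
Within "harvest hound", the head is "hound" and the modifier is "harvest".
Putting it together: [[quarry [cavern [canyon wool]]] [[harvest hound] bell]].

[[quarry [cavern [canyon wool]]] [[harvest hound] bell]]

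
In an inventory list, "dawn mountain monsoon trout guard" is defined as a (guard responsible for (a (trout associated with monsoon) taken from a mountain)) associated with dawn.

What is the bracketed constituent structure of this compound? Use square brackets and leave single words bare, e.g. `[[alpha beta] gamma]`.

Whole compound: head "guard" (specifically "mountain monsoon trout guard"), modifier "dawn".
"mountain monsoon trout guard" → head "guard", modifier "mountain monsoon trout".
"mountain monsoon trout" → head "trout" (specifically "monsoon trout"), modifier "mountain".
"monsoon trout" → head "trout", modifier "monsoon".
Assembled: [dawn [[mountain [monsoon trout]] guard]].

[dawn [[mountain [monsoon trout]] guard]]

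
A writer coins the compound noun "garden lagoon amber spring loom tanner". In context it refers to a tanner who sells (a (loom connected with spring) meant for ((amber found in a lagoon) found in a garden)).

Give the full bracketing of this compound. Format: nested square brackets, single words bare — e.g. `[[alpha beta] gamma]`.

Whole compound: head "tanner", modifier "garden lagoon amber spring loom".
Inside "garden lagoon amber spring loom": head "loom" (specifically "spring loom"), modifier "garden lagoon amber".
Inside "garden lagoon amber": head "amber" (specifically "lagoon amber"), modifier "garden".
Inside "lagoon amber": head "amber", modifier "lagoon".
Inside "spring loom": head "loom", modifier "spring".
So the structure is [[[garden [lagoon amber]] [spring loom]] tanner].

[[[garden [lagoon amber]] [spring loom]] tanner]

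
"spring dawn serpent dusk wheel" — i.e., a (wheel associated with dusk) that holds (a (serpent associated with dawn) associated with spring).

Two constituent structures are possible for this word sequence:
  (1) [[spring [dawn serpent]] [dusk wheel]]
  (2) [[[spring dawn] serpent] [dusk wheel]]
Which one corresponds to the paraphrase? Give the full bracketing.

The paraphrase's head is the "wheel" part ("dusk wheel"); its modifier is "spring dawn serpent".
That top-level split, carried through the inner groups, gives [[spring [dawn serpent]] [dusk wheel]].

[[spring [dawn serpent]] [dusk wheel]]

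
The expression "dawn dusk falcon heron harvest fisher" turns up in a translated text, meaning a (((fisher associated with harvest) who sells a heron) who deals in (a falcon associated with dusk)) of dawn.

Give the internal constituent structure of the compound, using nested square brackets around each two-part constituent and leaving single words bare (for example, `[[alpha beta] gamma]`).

[dawn [[dusk falcon] [heron [harvest fisher]]]]

The outermost head in the paraphrase is "fisher" (specifically "dusk falcon heron harvest fisher"), modified by "dawn".
Inside "dusk falcon heron harvest fisher": head "fisher" (specifically "heron harvest fisher"), modifier "dusk falcon".
Inside "dusk falcon": head "falcon", modifier "dusk".
Inside "heron harvest fisher": head "fisher" (specifically "harvest fisher"), modifier "heron".
Inside "harvest fisher": head "fisher", modifier "harvest".
So the structure is [dawn [[dusk falcon] [heron [harvest fisher]]]].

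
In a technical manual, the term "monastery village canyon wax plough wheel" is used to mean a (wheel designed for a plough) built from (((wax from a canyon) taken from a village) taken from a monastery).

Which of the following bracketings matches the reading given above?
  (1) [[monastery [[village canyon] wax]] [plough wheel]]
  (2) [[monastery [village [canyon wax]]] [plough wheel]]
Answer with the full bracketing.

[[monastery [village [canyon wax]]] [plough wheel]]

The paraphrase's head is the "wheel" part ("plough wheel"); its modifier is "monastery village canyon wax".
That top-level split, carried through the inner groups, gives [[monastery [village [canyon wax]]] [plough wheel]].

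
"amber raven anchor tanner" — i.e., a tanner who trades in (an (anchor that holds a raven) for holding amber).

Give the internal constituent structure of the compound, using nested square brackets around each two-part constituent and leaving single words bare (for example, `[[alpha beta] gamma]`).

[[amber [raven anchor]] tanner]

The outermost head in the paraphrase is "tanner", modified by "amber raven anchor".
Inside "amber raven anchor": head "anchor" (specifically "raven anchor"), modifier "amber".
Inside "raven anchor": head "anchor", modifier "raven".
Assembled: [[amber [raven anchor]] tanner].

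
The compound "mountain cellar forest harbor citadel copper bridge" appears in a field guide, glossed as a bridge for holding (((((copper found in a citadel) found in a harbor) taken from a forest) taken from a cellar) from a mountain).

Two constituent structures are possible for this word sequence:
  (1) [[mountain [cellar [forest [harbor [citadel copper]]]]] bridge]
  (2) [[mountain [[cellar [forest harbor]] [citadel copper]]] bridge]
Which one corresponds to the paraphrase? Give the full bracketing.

[[mountain [cellar [forest [harbor [citadel copper]]]]] bridge]

The paraphrase's head is the "bridge" part ("bridge"); its modifier is "mountain cellar forest harbor citadel copper".
That top-level split, carried through the inner groups, gives [[mountain [cellar [forest [harbor [citadel copper]]]]] bridge].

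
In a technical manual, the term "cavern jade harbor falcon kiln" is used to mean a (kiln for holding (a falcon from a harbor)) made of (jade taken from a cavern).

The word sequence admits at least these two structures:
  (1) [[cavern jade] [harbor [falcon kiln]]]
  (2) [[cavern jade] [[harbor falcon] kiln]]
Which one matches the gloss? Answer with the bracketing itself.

The paraphrase's head is the "kiln" part ("harbor falcon kiln"); its modifier is "cavern jade".
That top-level split, carried through the inner groups, gives [[cavern jade] [[harbor falcon] kiln]].

[[cavern jade] [[harbor falcon] kiln]]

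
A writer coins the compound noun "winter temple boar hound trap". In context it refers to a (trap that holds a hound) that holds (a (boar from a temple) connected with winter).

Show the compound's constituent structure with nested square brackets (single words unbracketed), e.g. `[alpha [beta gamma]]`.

[[winter [temple boar]] [hound trap]]

At the top level: head "trap" (specifically "hound trap"); modifier "winter temple boar".
Within "winter temple boar", the head is "boar" (specifically "temple boar") and the modifier is "winter".
Within "temple boar", the head is "boar" and the modifier is "temple".
Within "hound trap", the head is "trap" and the modifier is "hound".
Putting it together: [[winter [temple boar]] [hound trap]].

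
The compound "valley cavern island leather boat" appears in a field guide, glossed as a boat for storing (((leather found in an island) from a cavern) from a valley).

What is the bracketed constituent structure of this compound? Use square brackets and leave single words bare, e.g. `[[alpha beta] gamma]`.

[[valley [cavern [island leather]]] boat]

Whole compound: head "boat", modifier "valley cavern island leather".
"valley cavern island leather" → head "leather" (specifically "cavern island leather"), modifier "valley".
"cavern island leather" → head "leather" (specifically "island leather"), modifier "cavern".
"island leather" → head "leather", modifier "island".
Assembled: [[valley [cavern [island leather]]] boat].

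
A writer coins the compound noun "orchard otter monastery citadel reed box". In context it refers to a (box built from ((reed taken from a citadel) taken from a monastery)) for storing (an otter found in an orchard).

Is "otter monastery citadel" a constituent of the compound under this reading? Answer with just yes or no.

The top-level split is [orchard otter] [monastery citadel reed box]; the full structure is [[orchard otter] [[monastery [citadel reed]] box]].
"otter monastery citadel" straddles a constituent boundary, so it is not a single unit.

no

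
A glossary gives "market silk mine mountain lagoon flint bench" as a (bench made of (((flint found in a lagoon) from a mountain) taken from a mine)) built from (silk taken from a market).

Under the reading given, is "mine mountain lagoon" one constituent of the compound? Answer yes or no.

The top-level split is [market silk] [mine mountain lagoon flint bench]; the full structure is [[market silk] [[mine [mountain [lagoon flint]]] bench]].
"mine mountain lagoon" straddles a constituent boundary, so it is not a single unit.

no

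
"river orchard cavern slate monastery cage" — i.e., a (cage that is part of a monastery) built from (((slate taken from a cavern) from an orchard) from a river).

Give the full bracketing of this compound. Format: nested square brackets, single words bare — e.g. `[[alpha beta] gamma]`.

[[river [orchard [cavern slate]]] [monastery cage]]

Overall it is a kind of cage (specifically "monastery cage"); the modifier is "river orchard cavern slate".
Within "river orchard cavern slate", the head is "slate" (specifically "orchard cavern slate") and the modifier is "river".
Within "orchard cavern slate", the head is "slate" (specifically "cavern slate") and the modifier is "orchard".
Within "cavern slate", the head is "slate" and the modifier is "cavern".
Within "monastery cage", the head is "cage" and the modifier is "monastery".
Putting it together: [[river [orchard [cavern slate]]] [monastery cage]].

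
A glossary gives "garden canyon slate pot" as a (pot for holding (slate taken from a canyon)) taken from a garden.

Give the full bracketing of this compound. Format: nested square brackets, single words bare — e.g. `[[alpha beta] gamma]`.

At the top level: head "pot" (specifically "canyon slate pot"); modifier "garden".
"canyon slate pot" → head "pot", modifier "canyon slate".
"canyon slate" → head "slate", modifier "canyon".
Assembled: [garden [[canyon slate] pot]].

[garden [[canyon slate] pot]]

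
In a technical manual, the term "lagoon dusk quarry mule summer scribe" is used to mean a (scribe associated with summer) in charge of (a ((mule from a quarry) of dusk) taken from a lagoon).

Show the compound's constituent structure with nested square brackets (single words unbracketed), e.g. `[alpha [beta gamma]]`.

[[lagoon [dusk [quarry mule]]] [summer scribe]]

Whole compound: head "scribe" (specifically "summer scribe"), modifier "lagoon dusk quarry mule".
Inside "lagoon dusk quarry mule": head "mule" (specifically "dusk quarry mule"), modifier "lagoon".
Inside "dusk quarry mule": head "mule" (specifically "quarry mule"), modifier "dusk".
Inside "quarry mule": head "mule", modifier "quarry".
Inside "summer scribe": head "scribe", modifier "summer".
Assembled: [[lagoon [dusk [quarry mule]]] [summer scribe]].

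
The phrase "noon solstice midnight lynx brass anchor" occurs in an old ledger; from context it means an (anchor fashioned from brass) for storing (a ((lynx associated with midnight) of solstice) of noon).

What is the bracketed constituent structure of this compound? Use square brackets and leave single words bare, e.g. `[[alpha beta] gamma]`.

[[noon [solstice [midnight lynx]]] [brass anchor]]

Whole compound: head "anchor" (specifically "brass anchor"), modifier "noon solstice midnight lynx".
Within "noon solstice midnight lynx", the head is "lynx" (specifically "solstice midnight lynx") and the modifier is "noon".
Within "solstice midnight lynx", the head is "lynx" (specifically "midnight lynx") and the modifier is "solstice".
Within "midnight lynx", the head is "lynx" and the modifier is "midnight".
Within "brass anchor", the head is "anchor" and the modifier is "brass".
So the structure is [[noon [solstice [midnight lynx]]] [brass anchor]].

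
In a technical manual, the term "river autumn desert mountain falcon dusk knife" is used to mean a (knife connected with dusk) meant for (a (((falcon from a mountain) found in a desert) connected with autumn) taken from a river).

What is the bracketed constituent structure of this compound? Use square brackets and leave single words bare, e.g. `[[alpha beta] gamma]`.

[[river [autumn [desert [mountain falcon]]]] [dusk knife]]

Overall it is a kind of knife (specifically "dusk knife"); the modifier is "river autumn desert mountain falcon".
"river autumn desert mountain falcon" → head "falcon" (specifically "autumn desert mountain falcon"), modifier "river".
"autumn desert mountain falcon" → head "falcon" (specifically "desert mountain falcon"), modifier "autumn".
"desert mountain falcon" → head "falcon" (specifically "mountain falcon"), modifier "desert".
"mountain falcon" → head "falcon", modifier "mountain".
"dusk knife" → head "knife", modifier "dusk".
So the structure is [[river [autumn [desert [mountain falcon]]]] [dusk knife]].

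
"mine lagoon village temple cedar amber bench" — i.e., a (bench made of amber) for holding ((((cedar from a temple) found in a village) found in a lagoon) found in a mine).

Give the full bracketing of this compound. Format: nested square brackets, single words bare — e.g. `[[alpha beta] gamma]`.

[[mine [lagoon [village [temple cedar]]]] [amber bench]]

The outermost head in the paraphrase is "bench" (specifically "amber bench"), modified by "mine lagoon village temple cedar".
"mine lagoon village temple cedar" → head "cedar" (specifically "lagoon village temple cedar"), modifier "mine".
"lagoon village temple cedar" → head "cedar" (specifically "village temple cedar"), modifier "lagoon".
"village temple cedar" → head "cedar" (specifically "temple cedar"), modifier "village".
"temple cedar" → head "cedar", modifier "temple".
"amber bench" → head "bench", modifier "amber".
Putting it together: [[mine [lagoon [village [temple cedar]]]] [amber bench]].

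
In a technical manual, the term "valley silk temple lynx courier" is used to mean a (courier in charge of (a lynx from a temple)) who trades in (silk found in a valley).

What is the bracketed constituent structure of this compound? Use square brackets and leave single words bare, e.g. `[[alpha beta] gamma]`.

[[valley silk] [[temple lynx] courier]]

Overall it is a kind of courier (specifically "temple lynx courier"); the modifier is "valley silk".
Within "valley silk", the head is "silk" and the modifier is "valley".
Within "temple lynx courier", the head is "courier" and the modifier is "temple lynx".
Within "temple lynx", the head is "lynx" and the modifier is "temple".
So the structure is [[valley silk] [[temple lynx] courier]].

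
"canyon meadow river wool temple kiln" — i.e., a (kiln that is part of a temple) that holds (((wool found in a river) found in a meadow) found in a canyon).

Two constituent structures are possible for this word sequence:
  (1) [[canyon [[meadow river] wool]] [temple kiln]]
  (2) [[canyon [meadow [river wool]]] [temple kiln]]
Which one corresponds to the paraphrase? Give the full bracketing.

The paraphrase's head is the "kiln" part ("temple kiln"); its modifier is "canyon meadow river wool".
That top-level split, carried through the inner groups, gives [[canyon [meadow [river wool]]] [temple kiln]].

[[canyon [meadow [river wool]]] [temple kiln]]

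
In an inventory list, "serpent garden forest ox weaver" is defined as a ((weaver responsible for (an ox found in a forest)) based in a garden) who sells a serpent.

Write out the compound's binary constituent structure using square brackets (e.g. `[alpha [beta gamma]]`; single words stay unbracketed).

At the top level: head "weaver" (specifically "garden forest ox weaver"); modifier "serpent".
Within "garden forest ox weaver", the head is "weaver" (specifically "forest ox weaver") and the modifier is "garden".
Within "forest ox weaver", the head is "weaver" and the modifier is "forest ox".
Within "forest ox", the head is "ox" and the modifier is "forest".
Assembled: [serpent [garden [[forest ox] weaver]]].

[serpent [garden [[forest ox] weaver]]]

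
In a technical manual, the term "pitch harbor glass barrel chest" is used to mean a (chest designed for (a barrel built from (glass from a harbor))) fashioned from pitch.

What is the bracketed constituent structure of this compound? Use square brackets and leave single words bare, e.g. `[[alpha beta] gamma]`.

The outermost head in the paraphrase is "chest" (specifically "harbor glass barrel chest"), modified by "pitch".
"harbor glass barrel chest" → head "chest", modifier "harbor glass barrel".
"harbor glass barrel" → head "barrel", modifier "harbor glass".
"harbor glass" → head "glass", modifier "harbor".
Assembled: [pitch [[[harbor glass] barrel] chest]].

[pitch [[[harbor glass] barrel] chest]]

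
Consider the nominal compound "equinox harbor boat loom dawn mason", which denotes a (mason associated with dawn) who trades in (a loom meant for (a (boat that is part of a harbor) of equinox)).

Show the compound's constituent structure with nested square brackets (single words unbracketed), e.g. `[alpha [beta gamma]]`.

[[[equinox [harbor boat]] loom] [dawn mason]]

At the top level: head "mason" (specifically "dawn mason"); modifier "equinox harbor boat loom".
Within "equinox harbor boat loom", the head is "loom" and the modifier is "equinox harbor boat".
Within "equinox harbor boat", the head is "boat" (specifically "harbor boat") and the modifier is "equinox".
Within "harbor boat", the head is "boat" and the modifier is "harbor".
Within "dawn mason", the head is "mason" and the modifier is "dawn".
Putting it together: [[[equinox [harbor boat]] loom] [dawn mason]].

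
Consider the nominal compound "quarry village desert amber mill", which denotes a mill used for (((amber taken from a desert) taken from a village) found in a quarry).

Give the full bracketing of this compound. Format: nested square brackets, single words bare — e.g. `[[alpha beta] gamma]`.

[[quarry [village [desert amber]]] mill]

Whole compound: head "mill", modifier "quarry village desert amber".
"quarry village desert amber" → head "amber" (specifically "village desert amber"), modifier "quarry".
"village desert amber" → head "amber" (specifically "desert amber"), modifier "village".
"desert amber" → head "amber", modifier "desert".
Assembled: [[quarry [village [desert amber]]] mill].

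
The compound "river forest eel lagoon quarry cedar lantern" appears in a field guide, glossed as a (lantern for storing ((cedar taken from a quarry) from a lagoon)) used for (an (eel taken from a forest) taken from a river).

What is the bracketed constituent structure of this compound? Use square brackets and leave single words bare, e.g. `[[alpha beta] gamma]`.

[[river [forest eel]] [[lagoon [quarry cedar]] lantern]]

Whole compound: head "lantern" (specifically "lagoon quarry cedar lantern"), modifier "river forest eel".
Within "river forest eel", the head is "eel" (specifically "forest eel") and the modifier is "river".
Within "forest eel", the head is "eel" and the modifier is "forest".
Within "lagoon quarry cedar lantern", the head is "lantern" and the modifier is "lagoon quarry cedar".
Within "lagoon quarry cedar", the head is "cedar" (specifically "quarry cedar") and the modifier is "lagoon".
Within "quarry cedar", the head is "cedar" and the modifier is "quarry".
So the structure is [[river [forest eel]] [[lagoon [quarry cedar]] lantern]].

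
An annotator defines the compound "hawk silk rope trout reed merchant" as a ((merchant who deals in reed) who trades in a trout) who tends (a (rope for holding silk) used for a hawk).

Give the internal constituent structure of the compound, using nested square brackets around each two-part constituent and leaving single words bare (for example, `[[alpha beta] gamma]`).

[[hawk [silk rope]] [trout [reed merchant]]]

Overall it is a kind of merchant (specifically "trout reed merchant"); the modifier is "hawk silk rope".
"hawk silk rope" → head "rope" (specifically "silk rope"), modifier "hawk".
"silk rope" → head "rope", modifier "silk".
"trout reed merchant" → head "merchant" (specifically "reed merchant"), modifier "trout".
"reed merchant" → head "merchant", modifier "reed".
Assembled: [[hawk [silk rope]] [trout [reed merchant]]].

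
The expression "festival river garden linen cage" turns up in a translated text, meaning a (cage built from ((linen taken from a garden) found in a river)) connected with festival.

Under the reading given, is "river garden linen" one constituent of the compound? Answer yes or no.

The paraphrase groups the words so that "river garden linen" is one unit: it corresponds to a single parenthesized sub-phrase.
The full structure is [festival [[river [garden linen]] cage]], in which [river garden linen] is a constituent.

yes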